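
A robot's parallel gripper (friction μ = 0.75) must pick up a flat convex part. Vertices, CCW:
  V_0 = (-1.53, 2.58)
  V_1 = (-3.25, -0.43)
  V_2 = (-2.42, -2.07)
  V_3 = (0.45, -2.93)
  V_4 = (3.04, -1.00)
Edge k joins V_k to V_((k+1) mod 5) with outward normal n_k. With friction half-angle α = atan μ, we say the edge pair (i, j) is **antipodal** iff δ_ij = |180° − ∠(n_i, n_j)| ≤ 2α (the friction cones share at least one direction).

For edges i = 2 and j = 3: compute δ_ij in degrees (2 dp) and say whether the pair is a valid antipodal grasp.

α = atan 0.75 = 36.87°;  2α = 73.74°
edge 2: e_2 = (+2.87, -0.86);  n_2 = (-0.2870, -0.9579)
edge 3: e_3 = (+2.59, +1.93);  n_3 = (+0.5975, -0.8019)
∠(n_2, n_3) = 53.37°
δ = |180° − 53.37°| = 126.63°
126.63° > 2α = 73.74°  →  invalid

δ = 126.63°, invalid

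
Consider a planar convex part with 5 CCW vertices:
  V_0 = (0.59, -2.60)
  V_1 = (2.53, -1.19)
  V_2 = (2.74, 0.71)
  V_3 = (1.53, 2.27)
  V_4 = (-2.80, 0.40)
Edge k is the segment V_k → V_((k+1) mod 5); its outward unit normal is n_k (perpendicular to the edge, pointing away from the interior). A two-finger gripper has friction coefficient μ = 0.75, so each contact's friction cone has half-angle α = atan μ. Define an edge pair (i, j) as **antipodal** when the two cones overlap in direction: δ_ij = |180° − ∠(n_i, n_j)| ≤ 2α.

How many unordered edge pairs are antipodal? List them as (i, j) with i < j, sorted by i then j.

count = 5; pairs: (0,3), (1,3), (1,4), (2,4), (3,4)

α = atan 0.75 = 36.87°;  2α = 73.74°
n_0 = (+0.5879, -0.8089)
n_1 = (+0.9939, -0.1099)
n_2 = (+0.7902, +0.6129)
n_3 = (-0.3965, +0.9180)
n_4 = (-0.6627, -0.7489)
  (0,1): δ = 132.32°  ·
  (0,2): δ = 88.21°  ·
  (0,3): δ = 12.65°  ✓
  (0,4): δ = 102.48°  ·
  (1,2): δ = 135.89°  ·
  (1,3): δ = 60.33°  ✓
  (1,4): δ = 54.80°  ✓
  (2,3): δ = 104.44°  ·
  (2,4): δ = 10.69°  ✓
  (3,4): δ = 64.87°  ✓
antipodal pairs: 5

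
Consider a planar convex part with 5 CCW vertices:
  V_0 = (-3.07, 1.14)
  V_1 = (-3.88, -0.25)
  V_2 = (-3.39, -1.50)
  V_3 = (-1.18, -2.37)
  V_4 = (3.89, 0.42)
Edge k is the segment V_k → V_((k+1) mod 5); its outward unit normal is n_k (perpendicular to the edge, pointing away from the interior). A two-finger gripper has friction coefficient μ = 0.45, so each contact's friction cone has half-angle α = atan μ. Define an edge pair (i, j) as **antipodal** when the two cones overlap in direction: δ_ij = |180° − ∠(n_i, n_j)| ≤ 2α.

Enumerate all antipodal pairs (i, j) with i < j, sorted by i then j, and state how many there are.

α = atan 0.45 = 24.23°;  2α = 48.46°
n_0 = (-0.8640, +0.5035)
n_1 = (-0.9310, -0.3650)
n_2 = (-0.3663, -0.9305)
n_3 = (+0.4821, -0.8761)
n_4 = (+0.1029, +0.9947)
  (0,1): δ = 128.36°  ·
  (0,2): δ = 81.26°  ·
  (0,3): δ = 30.95°  ✓
  (0,4): δ = 114.32°  ·
  (1,2): δ = 132.89°  ·
  (1,3): δ = 82.58°  ·
  (1,4): δ = 62.69°  ·
  (2,3): δ = 129.69°  ·
  (2,4): δ = 15.58°  ✓
  (3,4): δ = 34.73°  ✓
antipodal pairs: 3

count = 3; pairs: (0,3), (2,4), (3,4)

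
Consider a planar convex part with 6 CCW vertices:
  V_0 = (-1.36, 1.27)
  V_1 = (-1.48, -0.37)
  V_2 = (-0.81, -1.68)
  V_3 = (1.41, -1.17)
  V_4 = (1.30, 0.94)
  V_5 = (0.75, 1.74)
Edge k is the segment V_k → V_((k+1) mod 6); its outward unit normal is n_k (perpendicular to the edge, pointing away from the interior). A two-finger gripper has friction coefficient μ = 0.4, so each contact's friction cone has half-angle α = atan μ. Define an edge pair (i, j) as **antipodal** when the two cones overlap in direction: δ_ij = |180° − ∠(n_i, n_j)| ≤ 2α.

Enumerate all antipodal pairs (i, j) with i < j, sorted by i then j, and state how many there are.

α = atan 0.4 = 21.80°;  2α = 43.60°
n_0 = (-0.9973, +0.0730)
n_1 = (-0.8903, -0.4554)
n_2 = (+0.2239, -0.9746)
n_3 = (+0.9986, +0.0521)
n_4 = (+0.8240, +0.5665)
n_5 = (-0.2174, +0.9761)
  (0,1): δ = 148.73°  ·
  (0,2): δ = 72.88°  ·
  (0,3): δ = 7.17°  ✓
  (0,4): δ = 38.69°  ✓
  (0,5): δ = 106.74°  ·
  (1,2): δ = 104.15°  ·
  (1,3): δ = 24.10°  ✓
  (1,4): δ = 7.42°  ✓
  (1,5): δ = 75.47°  ·
  (2,3): δ = 99.95°  ·
  (2,4): δ = 68.43°  ·
  (2,5): δ = 0.38°  ✓
  (3,4): δ = 148.48°  ·
  (3,5): δ = 80.43°  ·
  (4,5): δ = 111.95°  ·
antipodal pairs: 5

count = 5; pairs: (0,3), (0,4), (1,3), (1,4), (2,5)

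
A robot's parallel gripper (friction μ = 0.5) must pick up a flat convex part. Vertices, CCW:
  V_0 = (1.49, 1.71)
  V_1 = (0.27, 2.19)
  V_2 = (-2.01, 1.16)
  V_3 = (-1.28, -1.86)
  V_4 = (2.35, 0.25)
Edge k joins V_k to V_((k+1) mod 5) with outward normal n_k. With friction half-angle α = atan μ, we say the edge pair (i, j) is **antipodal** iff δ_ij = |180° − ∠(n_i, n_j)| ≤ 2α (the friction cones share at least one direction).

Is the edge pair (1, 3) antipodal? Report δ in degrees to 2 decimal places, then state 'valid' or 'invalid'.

α = atan 0.5 = 26.57°;  2α = 53.13°
edge 1: e_1 = (-2.28, -1.03);  n_1 = (-0.4117, +0.9113)
edge 3: e_3 = (+3.63, +2.11);  n_3 = (+0.5025, -0.8646)
∠(n_1, n_3) = 174.14°
δ = |180° − 174.14°| = 5.86°
5.86° ≤ 2α = 53.13°  →  valid

δ = 5.86°, valid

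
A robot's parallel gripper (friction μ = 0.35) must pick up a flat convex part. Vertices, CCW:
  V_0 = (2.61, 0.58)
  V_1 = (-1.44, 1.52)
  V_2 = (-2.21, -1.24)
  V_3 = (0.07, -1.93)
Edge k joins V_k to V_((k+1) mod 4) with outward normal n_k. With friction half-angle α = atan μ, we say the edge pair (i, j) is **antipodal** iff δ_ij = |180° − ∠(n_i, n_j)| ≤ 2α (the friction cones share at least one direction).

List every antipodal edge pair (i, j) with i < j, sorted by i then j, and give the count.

count = 2; pairs: (0,2), (1,3)

α = atan 0.35 = 19.29°;  2α = 38.58°
n_0 = (+0.2261, +0.9741)
n_1 = (-0.9632, +0.2687)
n_2 = (-0.2897, -0.9571)
n_3 = (+0.7029, -0.7113)
  (0,1): δ = 92.52°  ·
  (0,2): δ = 3.77°  ✓
  (0,3): δ = 57.73°  ·
  (1,2): δ = 91.25°  ·
  (1,3): δ = 29.75°  ✓
  (2,3): δ = 118.50°  ·
antipodal pairs: 2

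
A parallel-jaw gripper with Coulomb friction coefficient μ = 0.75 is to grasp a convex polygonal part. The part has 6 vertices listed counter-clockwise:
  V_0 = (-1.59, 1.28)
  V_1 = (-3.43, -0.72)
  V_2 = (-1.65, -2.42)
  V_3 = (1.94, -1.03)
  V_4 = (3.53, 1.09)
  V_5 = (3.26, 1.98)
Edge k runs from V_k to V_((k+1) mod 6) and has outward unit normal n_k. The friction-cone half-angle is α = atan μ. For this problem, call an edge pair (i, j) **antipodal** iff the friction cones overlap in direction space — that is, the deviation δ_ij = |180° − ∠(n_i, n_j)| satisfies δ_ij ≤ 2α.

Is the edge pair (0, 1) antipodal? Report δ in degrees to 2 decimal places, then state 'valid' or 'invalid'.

α = atan 0.75 = 36.87°;  2α = 73.74°
edge 0: e_0 = (-1.84, -2.00);  n_0 = (-0.7359, +0.6771)
edge 1: e_1 = (+1.78, -1.70);  n_1 = (-0.6907, -0.7232)
∠(n_0, n_1) = 88.93°
δ = |180° − 88.93°| = 91.07°
91.07° > 2α = 73.74°  →  invalid

δ = 91.07°, invalid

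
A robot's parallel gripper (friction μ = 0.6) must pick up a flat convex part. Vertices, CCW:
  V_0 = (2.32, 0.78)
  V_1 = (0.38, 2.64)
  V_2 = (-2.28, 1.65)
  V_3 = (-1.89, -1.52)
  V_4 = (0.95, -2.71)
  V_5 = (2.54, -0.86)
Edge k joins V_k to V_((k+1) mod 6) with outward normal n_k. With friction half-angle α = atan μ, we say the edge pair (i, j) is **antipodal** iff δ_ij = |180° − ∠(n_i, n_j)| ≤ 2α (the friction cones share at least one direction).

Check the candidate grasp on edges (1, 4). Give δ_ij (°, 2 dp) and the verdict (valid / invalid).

α = atan 0.6 = 30.96°;  2α = 61.93°
edge 1: e_1 = (-2.66, -0.99);  n_1 = (-0.3488, +0.9372)
edge 4: e_4 = (+1.59, +1.85);  n_4 = (+0.7584, -0.6518)
∠(n_1, n_4) = 151.09°
δ = |180° − 151.09°| = 28.91°
28.91° ≤ 2α = 61.93°  →  valid

δ = 28.91°, valid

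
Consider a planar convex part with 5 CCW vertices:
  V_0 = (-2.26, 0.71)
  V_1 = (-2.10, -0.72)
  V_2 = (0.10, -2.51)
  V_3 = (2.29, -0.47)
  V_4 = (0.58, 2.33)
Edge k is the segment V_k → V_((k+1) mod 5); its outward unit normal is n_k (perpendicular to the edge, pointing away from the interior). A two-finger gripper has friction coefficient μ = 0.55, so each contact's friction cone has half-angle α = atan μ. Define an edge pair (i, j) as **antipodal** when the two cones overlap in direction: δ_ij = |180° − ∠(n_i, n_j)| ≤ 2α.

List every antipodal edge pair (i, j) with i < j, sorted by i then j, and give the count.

count = 4; pairs: (0,2), (0,3), (1,3), (2,4)

α = atan 0.55 = 28.81°;  2α = 57.62°
n_0 = (-0.9938, -0.1112)
n_1 = (-0.6311, -0.7757)
n_2 = (+0.6816, -0.7317)
n_3 = (+0.8534, +0.5212)
n_4 = (-0.4955, +0.8686)
  (0,1): δ = 135.52°  ·
  (0,2): δ = 53.42°  ✓
  (0,3): δ = 25.03°  ✓
  (0,4): δ = 113.32°  ·
  (1,2): δ = 97.90°  ·
  (1,3): δ = 19.45°  ✓
  (1,4): δ = 68.83°  ·
  (2,3): δ = 101.56°  ·
  (2,4): δ = 13.27°  ✓
  (3,4): δ = 91.71°  ·
antipodal pairs: 4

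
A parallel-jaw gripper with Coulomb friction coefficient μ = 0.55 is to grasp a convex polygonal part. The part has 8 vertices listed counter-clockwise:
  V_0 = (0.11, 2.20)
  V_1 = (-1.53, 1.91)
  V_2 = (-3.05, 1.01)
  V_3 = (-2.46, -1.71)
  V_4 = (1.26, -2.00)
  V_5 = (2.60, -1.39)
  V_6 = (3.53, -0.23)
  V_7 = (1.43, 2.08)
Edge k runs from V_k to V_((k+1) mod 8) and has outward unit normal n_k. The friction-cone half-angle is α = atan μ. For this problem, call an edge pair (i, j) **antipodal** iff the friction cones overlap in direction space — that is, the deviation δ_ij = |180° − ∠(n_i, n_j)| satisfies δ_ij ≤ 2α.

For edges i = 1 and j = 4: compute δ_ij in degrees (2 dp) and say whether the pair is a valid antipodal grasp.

δ = 6.15°, valid

α = atan 0.55 = 28.81°;  2α = 57.62°
edge 1: e_1 = (-1.52, -0.90);  n_1 = (-0.5095, +0.8605)
edge 4: e_4 = (+1.34, +0.61);  n_4 = (+0.4143, -0.9101)
∠(n_1, n_4) = 173.85°
δ = |180° − 173.85°| = 6.15°
6.15° ≤ 2α = 57.62°  →  valid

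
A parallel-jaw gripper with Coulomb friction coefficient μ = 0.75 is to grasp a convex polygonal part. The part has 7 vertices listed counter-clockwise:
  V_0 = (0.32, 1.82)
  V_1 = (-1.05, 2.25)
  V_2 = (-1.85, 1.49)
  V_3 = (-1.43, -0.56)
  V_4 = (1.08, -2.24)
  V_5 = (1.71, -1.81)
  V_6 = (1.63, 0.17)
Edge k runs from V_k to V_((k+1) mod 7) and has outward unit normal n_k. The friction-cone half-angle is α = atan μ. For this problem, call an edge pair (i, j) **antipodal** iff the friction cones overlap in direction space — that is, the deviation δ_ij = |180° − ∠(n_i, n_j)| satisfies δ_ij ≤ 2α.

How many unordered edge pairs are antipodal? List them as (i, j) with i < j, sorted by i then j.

count = 10; pairs: (0,2), (0,3), (0,4), (1,4), (1,5), (2,4), (2,5), (2,6), (3,5), (3,6)

α = atan 0.75 = 36.87°;  2α = 73.74°
n_0 = (+0.2995, +0.9541)
n_1 = (-0.6887, +0.7250)
n_2 = (-0.9797, -0.2007)
n_3 = (-0.5562, -0.8310)
n_4 = (+0.5637, -0.8259)
n_5 = (+0.9992, +0.0404)
n_6 = (+0.7832, +0.6218)
  (0,1): δ = 119.04°  ·
  (0,2): δ = 61.00°  ✓
  (0,3): δ = 16.37°  ✓
  (0,4): δ = 51.74°  ✓
  (0,5): δ = 109.74°  ·
  (0,6): δ = 145.87°  ·
  (1,2): δ = 121.95°  ·
  (1,3): δ = 77.33°  ·
  (1,4): δ = 9.22°  ✓
  (1,5): δ = 48.78°  ✓
  (1,6): δ = 84.92°  ·
  (2,3): δ = 135.37°  ·
  (2,4): δ = 67.26°  ✓
  (2,5): δ = 9.26°  ✓
  (2,6): δ = 26.87°  ✓
  (3,4): δ = 111.89°  ·
  (3,5): δ = 53.89°  ✓
  (3,6): δ = 17.76°  ✓
  (4,5): δ = 122.00°  ·
  (4,6): δ = 85.87°  ·
  (5,6): δ = 143.87°  ·
antipodal pairs: 10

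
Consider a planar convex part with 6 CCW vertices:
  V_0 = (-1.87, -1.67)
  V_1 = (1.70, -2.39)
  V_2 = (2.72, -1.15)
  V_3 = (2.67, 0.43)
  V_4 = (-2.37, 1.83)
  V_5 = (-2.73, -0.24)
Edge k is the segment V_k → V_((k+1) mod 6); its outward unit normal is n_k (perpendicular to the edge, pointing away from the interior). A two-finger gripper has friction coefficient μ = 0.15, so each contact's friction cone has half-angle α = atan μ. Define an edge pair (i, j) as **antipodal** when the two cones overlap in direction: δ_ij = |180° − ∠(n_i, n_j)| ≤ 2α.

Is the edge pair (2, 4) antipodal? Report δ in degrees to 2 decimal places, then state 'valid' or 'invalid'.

α = atan 0.15 = 8.53°;  2α = 17.06°
edge 2: e_2 = (-0.05, +1.58);  n_2 = (+0.9995, +0.0316)
edge 4: e_4 = (-0.36, -2.07);  n_4 = (-0.9852, +0.1713)
∠(n_2, n_4) = 168.32°
δ = |180° − 168.32°| = 11.68°
11.68° ≤ 2α = 17.06°  →  valid

δ = 11.68°, valid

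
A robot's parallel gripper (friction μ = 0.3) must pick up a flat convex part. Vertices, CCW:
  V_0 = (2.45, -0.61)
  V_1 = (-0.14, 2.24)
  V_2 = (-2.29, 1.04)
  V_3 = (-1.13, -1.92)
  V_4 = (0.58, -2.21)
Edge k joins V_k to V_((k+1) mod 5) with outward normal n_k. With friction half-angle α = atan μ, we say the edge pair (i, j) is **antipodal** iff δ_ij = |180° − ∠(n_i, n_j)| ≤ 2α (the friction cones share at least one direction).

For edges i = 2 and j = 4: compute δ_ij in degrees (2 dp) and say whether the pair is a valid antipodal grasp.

δ = 70.85°, invalid

α = atan 0.3 = 16.70°;  2α = 33.40°
edge 2: e_2 = (+1.16, -2.96);  n_2 = (-0.9311, -0.3649)
edge 4: e_4 = (+1.87, +1.60);  n_4 = (+0.6501, -0.7598)
∠(n_2, n_4) = 109.15°
δ = |180° − 109.15°| = 70.85°
70.85° > 2α = 33.40°  →  invalid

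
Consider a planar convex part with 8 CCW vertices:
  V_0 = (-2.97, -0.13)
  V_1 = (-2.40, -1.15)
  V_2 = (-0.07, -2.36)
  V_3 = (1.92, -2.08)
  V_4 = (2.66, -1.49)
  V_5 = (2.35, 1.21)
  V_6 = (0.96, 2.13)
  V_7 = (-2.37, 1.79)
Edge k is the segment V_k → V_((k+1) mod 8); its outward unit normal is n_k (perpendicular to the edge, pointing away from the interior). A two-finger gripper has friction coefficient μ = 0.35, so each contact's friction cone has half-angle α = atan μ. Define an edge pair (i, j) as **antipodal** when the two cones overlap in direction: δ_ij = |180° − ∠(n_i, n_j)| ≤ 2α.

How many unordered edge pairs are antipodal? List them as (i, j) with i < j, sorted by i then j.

α = atan 0.35 = 19.29°;  2α = 38.58°
n_0 = (-0.8729, -0.4878)
n_1 = (-0.4609, -0.8875)
n_2 = (+0.1393, -0.9902)
n_3 = (+0.6234, -0.7819)
n_4 = (+0.9935, +0.1141)
n_5 = (+0.5519, +0.8339)
n_6 = (-0.1016, +0.9948)
n_7 = (-0.9545, +0.2983)
  (0,1): δ = 146.64°  ·
  (0,2): δ = 111.19°  ·
  (0,3): δ = 80.63°  ·
  (0,4): δ = 22.65°  ✓
  (0,5): δ = 27.30°  ✓
  (0,6): δ = 66.63°  ·
  (0,7): δ = 133.45°  ·
  (1,2): δ = 144.55°  ·
  (1,3): δ = 113.99°  ·
  (1,4): δ = 56.01°  ·
  (1,5): δ = 6.06°  ✓
  (1,6): δ = 33.27°  ✓
  (1,7): δ = 100.09°  ·
  (2,3): δ = 149.44°  ·
  (2,4): δ = 91.46°  ·
  (2,5): δ = 41.51°  ·
  (2,6): δ = 2.18°  ✓
  (2,7): δ = 64.64°  ·
  (3,4): δ = 122.02°  ·
  (3,5): δ = 72.06°  ·
  (3,6): δ = 32.74°  ✓
  (3,7): δ = 34.08°  ✓
  (4,5): δ = 130.05°  ·
  (4,6): δ = 90.72°  ·
  (4,7): δ = 23.90°  ✓
  (5,6): δ = 140.67°  ·
  (5,7): δ = 73.85°  ·
  (6,7): δ = 113.18°  ·
antipodal pairs: 8

count = 8; pairs: (0,4), (0,5), (1,5), (1,6), (2,6), (3,6), (3,7), (4,7)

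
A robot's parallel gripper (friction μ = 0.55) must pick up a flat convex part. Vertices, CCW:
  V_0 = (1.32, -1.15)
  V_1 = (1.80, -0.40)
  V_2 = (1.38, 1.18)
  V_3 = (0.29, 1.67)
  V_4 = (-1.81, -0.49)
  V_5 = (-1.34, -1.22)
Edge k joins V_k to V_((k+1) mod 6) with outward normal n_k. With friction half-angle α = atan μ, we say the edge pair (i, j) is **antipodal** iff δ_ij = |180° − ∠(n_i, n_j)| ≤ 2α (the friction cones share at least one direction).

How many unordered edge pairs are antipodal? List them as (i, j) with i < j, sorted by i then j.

α = atan 0.55 = 28.81°;  2α = 57.62°
n_0 = (+0.8423, -0.5391)
n_1 = (+0.9664, +0.2569)
n_2 = (+0.4100, +0.9121)
n_3 = (-0.7170, +0.6971)
n_4 = (-0.8408, -0.5413)
n_5 = (+0.0263, -0.9997)
  (0,1): δ = 132.49°  ·
  (0,2): δ = 81.59°  ·
  (0,3): δ = 11.57°  ✓
  (0,4): δ = 65.39°  ·
  (0,5): δ = 124.13°  ·
  (1,2): δ = 129.09°  ·
  (1,3): δ = 59.08°  ·
  (1,4): δ = 17.89°  ✓
  (1,5): δ = 76.62°  ·
  (2,3): δ = 109.99°  ·
  (2,4): δ = 33.02°  ✓
  (2,5): δ = 25.71°  ✓
  (3,4): δ = 103.03°  ·
  (3,5): δ = 44.30°  ✓
  (4,5): δ = 121.27°  ·
antipodal pairs: 5

count = 5; pairs: (0,3), (1,4), (2,4), (2,5), (3,5)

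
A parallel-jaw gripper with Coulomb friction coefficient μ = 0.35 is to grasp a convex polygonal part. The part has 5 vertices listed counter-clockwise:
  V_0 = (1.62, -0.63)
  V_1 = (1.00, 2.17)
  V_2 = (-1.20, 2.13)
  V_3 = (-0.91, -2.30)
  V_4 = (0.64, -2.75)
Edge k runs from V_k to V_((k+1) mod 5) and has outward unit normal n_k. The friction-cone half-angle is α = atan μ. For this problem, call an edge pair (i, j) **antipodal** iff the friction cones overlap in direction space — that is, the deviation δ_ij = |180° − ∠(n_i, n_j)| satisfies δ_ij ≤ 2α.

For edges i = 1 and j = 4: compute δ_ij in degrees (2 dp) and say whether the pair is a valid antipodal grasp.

δ = 64.15°, invalid

α = atan 0.35 = 19.29°;  2α = 38.58°
edge 1: e_1 = (-2.20, -0.04);  n_1 = (-0.0182, +0.9998)
edge 4: e_4 = (+0.98, +2.12);  n_4 = (+0.9077, -0.4196)
∠(n_1, n_4) = 115.85°
δ = |180° − 115.85°| = 64.15°
64.15° > 2α = 38.58°  →  invalid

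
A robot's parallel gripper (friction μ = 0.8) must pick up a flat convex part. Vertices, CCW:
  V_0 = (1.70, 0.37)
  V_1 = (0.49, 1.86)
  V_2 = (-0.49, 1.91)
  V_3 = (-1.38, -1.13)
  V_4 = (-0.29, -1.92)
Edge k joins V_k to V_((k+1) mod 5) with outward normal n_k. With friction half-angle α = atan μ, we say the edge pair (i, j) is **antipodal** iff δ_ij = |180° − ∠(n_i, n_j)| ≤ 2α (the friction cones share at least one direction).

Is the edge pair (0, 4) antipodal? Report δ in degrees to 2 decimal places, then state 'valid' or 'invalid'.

α = atan 0.8 = 38.66°;  2α = 77.32°
edge 0: e_0 = (-1.21, +1.49);  n_0 = (+0.7763, +0.6304)
edge 4: e_4 = (+1.99, +2.29);  n_4 = (+0.7548, -0.6559)
∠(n_0, n_4) = 80.07°
δ = |180° − 80.07°| = 99.93°
99.93° > 2α = 77.32°  →  invalid

δ = 99.93°, invalid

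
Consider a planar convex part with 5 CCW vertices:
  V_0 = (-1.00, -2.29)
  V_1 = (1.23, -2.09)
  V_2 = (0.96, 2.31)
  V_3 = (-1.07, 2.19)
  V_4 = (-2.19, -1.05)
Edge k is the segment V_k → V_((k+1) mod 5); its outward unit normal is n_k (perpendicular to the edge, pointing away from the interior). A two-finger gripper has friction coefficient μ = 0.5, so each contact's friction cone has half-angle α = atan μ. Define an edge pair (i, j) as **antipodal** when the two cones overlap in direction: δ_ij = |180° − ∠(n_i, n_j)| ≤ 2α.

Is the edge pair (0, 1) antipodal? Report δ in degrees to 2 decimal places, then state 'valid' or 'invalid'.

δ = 91.61°, invalid

α = atan 0.5 = 26.57°;  2α = 53.13°
edge 0: e_0 = (+2.23, +0.20);  n_0 = (+0.0893, -0.9960)
edge 1: e_1 = (-0.27, +4.40);  n_1 = (+0.9981, +0.0612)
∠(n_0, n_1) = 88.39°
δ = |180° − 88.39°| = 91.61°
91.61° > 2α = 53.13°  →  invalid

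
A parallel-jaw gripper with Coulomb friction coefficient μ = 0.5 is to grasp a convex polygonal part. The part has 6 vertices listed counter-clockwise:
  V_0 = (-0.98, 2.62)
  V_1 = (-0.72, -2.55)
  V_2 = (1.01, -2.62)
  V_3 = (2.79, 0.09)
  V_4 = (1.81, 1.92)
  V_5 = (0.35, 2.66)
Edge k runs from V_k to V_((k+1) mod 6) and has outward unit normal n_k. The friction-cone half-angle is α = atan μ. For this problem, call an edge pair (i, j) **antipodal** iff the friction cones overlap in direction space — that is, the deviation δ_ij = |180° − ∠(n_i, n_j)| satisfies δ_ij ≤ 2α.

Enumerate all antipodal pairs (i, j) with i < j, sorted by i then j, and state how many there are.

α = atan 0.5 = 26.57°;  2α = 53.13°
n_0 = (-0.9987, -0.0502)
n_1 = (-0.0404, -0.9992)
n_2 = (+0.8358, -0.5490)
n_3 = (+0.8816, +0.4721)
n_4 = (+0.4521, +0.8920)
n_5 = (-0.0301, +0.9995)
  (0,1): δ = 95.20°  ·
  (0,2): δ = 36.18°  ✓
  (0,3): δ = 25.29°  ✓
  (0,4): δ = 60.24°  ·
  (0,5): δ = 88.84°  ·
  (1,2): δ = 120.98°  ·
  (1,3): δ = 59.51°  ·
  (1,4): δ = 24.56°  ✓
  (1,5): δ = 4.04°  ✓
  (2,3): δ = 118.53°  ·
  (2,4): δ = 83.58°  ·
  (2,5): δ = 54.98°  ·
  (3,4): δ = 145.05°  ·
  (3,5): δ = 116.45°  ·
  (4,5): δ = 151.40°  ·
antipodal pairs: 4

count = 4; pairs: (0,2), (0,3), (1,4), (1,5)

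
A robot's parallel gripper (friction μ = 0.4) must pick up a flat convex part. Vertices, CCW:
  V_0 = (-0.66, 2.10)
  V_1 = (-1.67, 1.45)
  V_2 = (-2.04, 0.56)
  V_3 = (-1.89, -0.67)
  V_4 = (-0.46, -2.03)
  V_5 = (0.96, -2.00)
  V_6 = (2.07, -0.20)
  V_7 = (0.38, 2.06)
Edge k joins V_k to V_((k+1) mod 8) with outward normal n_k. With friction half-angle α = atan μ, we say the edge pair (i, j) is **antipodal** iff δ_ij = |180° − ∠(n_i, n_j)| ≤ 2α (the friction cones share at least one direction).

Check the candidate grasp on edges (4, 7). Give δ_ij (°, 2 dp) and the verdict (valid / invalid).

α = atan 0.4 = 21.80°;  2α = 43.60°
edge 4: e_4 = (+1.42, +0.03);  n_4 = (+0.0211, -0.9998)
edge 7: e_7 = (-1.04, +0.04);  n_7 = (+0.0384, +0.9993)
∠(n_4, n_7) = 176.59°
δ = |180° − 176.59°| = 3.41°
3.41° ≤ 2α = 43.60°  →  valid

δ = 3.41°, valid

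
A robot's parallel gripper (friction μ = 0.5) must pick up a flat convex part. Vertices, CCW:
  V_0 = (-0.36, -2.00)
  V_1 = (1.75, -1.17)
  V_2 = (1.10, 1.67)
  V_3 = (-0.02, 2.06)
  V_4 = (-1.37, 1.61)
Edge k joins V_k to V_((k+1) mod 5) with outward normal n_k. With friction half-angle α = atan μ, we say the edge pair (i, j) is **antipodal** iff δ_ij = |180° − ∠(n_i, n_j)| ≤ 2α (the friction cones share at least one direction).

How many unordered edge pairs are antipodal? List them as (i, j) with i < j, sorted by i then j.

count = 3; pairs: (0,2), (0,3), (1,4)

α = atan 0.5 = 26.57°;  2α = 53.13°
n_0 = (+0.3661, -0.9306)
n_1 = (+0.9748, +0.2231)
n_2 = (+0.3288, +0.9444)
n_3 = (-0.3162, +0.9487)
n_4 = (-0.9630, -0.2694)
  (0,1): δ = 98.58°  ·
  (0,2): δ = 40.67°  ✓
  (0,3): δ = 3.04°  ✓
  (0,4): δ = 84.16°  ·
  (1,2): δ = 122.09°  ·
  (1,3): δ = 84.46°  ·
  (1,4): δ = 2.74°  ✓
  (2,3): δ = 142.37°  ·
  (2,4): δ = 55.17°  ·
  (3,4): δ = 92.80°  ·
antipodal pairs: 3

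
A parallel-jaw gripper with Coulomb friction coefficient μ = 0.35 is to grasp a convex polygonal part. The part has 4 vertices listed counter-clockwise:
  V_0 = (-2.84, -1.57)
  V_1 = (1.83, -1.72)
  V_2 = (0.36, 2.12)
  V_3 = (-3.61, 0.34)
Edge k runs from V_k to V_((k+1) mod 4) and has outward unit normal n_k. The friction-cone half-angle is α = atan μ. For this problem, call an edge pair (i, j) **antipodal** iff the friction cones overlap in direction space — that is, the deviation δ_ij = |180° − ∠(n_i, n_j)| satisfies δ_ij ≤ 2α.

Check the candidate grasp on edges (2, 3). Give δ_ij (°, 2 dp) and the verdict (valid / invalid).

δ = 92.19°, invalid

α = atan 0.35 = 19.29°;  2α = 38.58°
edge 2: e_2 = (-3.97, -1.78);  n_2 = (-0.4091, +0.9125)
edge 3: e_3 = (+0.77, -1.91);  n_3 = (-0.9275, -0.3739)
∠(n_2, n_3) = 87.81°
δ = |180° − 87.81°| = 92.19°
92.19° > 2α = 38.58°  →  invalid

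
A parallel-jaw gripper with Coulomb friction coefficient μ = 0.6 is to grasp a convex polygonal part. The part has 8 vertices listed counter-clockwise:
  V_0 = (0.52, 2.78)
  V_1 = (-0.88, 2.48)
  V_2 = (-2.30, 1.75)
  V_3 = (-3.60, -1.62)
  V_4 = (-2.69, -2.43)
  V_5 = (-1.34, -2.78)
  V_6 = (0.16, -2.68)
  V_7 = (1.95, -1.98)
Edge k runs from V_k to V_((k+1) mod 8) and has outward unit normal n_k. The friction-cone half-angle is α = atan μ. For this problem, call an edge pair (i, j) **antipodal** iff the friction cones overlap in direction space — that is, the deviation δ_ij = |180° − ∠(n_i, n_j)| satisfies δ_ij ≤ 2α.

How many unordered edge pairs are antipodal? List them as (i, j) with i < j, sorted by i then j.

count = 11; pairs: (0,3), (0,4), (0,5), (0,6), (1,4), (1,5), (1,6), (2,6), (2,7), (3,7), (4,7)

α = atan 0.6 = 30.96°;  2α = 61.93°
n_0 = (-0.2095, +0.9778)
n_1 = (-0.4572, +0.8894)
n_2 = (-0.9330, +0.3599)
n_3 = (-0.6649, -0.7470)
n_4 = (-0.2510, -0.9680)
n_5 = (+0.0665, -0.9978)
n_6 = (+0.3642, -0.9313)
n_7 = (+0.9577, +0.2877)
  (0,1): δ = 164.89°  ·
  (0,2): δ = 123.19°  ·
  (0,3): δ = 53.77°  ✓
  (0,4): δ = 26.63°  ✓
  (0,5): δ = 8.28°  ✓
  (0,6): δ = 9.26°  ✓
  (0,7): δ = 94.63°  ·
  (1,2): δ = 138.30°  ·
  (1,3): δ = 68.88°  ·
  (1,4): δ = 41.74°  ✓
  (1,5): δ = 23.39°  ✓
  (1,6): δ = 5.85°  ✓
  (1,7): δ = 79.51°  ·
  (2,3): δ = 110.58°  ·
  (2,4): δ = 83.44°  ·
  (2,5): δ = 65.09°  ·
  (2,6): δ = 47.55°  ✓
  (2,7): δ = 37.82°  ✓
  (3,4): δ = 152.86°  ·
  (3,5): δ = 134.51°  ·
  (3,6): δ = 116.97°  ·
  (3,7): δ = 31.61°  ✓
  (4,5): δ = 161.65°  ·
  (4,6): δ = 144.11°  ·
  (4,7): δ = 58.74°  ✓
  (5,6): δ = 162.46°  ·
  (5,7): δ = 77.09°  ·
  (6,7): δ = 94.64°  ·
antipodal pairs: 11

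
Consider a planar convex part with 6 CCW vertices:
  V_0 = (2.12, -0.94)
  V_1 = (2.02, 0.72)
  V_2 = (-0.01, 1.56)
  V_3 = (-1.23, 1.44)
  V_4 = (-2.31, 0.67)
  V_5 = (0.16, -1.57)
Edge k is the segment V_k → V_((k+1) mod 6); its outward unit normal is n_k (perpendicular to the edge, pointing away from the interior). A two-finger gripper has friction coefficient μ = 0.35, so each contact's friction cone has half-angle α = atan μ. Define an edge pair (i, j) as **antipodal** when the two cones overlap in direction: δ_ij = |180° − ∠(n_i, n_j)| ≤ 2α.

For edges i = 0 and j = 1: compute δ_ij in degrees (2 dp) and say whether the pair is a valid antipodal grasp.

α = atan 0.35 = 19.29°;  2α = 38.58°
edge 0: e_0 = (-0.10, +1.66);  n_0 = (+0.9982, +0.0601)
edge 1: e_1 = (-2.03, +0.84);  n_1 = (+0.3824, +0.9240)
∠(n_0, n_1) = 64.07°
δ = |180° − 64.07°| = 115.93°
115.93° > 2α = 38.58°  →  invalid

δ = 115.93°, invalid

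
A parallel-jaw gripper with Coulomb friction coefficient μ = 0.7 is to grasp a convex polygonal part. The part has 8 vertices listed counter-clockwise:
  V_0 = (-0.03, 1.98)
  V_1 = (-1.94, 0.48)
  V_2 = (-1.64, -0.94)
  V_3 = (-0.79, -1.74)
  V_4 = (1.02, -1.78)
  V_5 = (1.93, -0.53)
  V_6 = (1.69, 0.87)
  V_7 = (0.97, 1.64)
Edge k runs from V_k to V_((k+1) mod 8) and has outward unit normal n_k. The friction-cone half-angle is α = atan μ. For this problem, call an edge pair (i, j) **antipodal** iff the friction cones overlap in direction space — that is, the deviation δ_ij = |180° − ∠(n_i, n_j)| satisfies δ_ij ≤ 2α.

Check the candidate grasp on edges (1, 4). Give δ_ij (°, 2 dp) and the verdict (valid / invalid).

α = atan 0.7 = 34.99°;  2α = 69.98°
edge 1: e_1 = (+0.30, -1.42);  n_1 = (-0.9784, -0.2067)
edge 4: e_4 = (+0.91, +1.25);  n_4 = (+0.8085, -0.5886)
∠(n_1, n_4) = 132.02°
δ = |180° − 132.02°| = 47.98°
47.98° ≤ 2α = 69.98°  →  valid

δ = 47.98°, valid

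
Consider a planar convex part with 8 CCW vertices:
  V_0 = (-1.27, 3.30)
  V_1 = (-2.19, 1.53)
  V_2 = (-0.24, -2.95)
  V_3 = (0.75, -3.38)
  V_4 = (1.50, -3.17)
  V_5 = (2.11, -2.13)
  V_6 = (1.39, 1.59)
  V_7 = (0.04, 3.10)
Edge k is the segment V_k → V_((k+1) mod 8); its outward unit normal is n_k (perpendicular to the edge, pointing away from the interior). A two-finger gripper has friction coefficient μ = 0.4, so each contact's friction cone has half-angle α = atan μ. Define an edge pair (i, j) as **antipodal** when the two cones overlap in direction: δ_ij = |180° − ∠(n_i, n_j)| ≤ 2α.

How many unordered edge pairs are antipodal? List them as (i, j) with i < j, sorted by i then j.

α = atan 0.4 = 21.80°;  2α = 43.60°
n_0 = (-0.8873, +0.4612)
n_1 = (-0.9169, -0.3991)
n_2 = (-0.3984, -0.9172)
n_3 = (+0.2696, -0.9630)
n_4 = (+0.8626, -0.5059)
n_5 = (+0.9818, +0.1900)
n_6 = (+0.7455, +0.6665)
n_7 = (+0.1509, +0.9885)
  (0,1): δ = 129.01°  ·
  (0,2): δ = 86.01°  ·
  (0,3): δ = 46.89°  ·
  (0,4): δ = 2.93°  ✓
  (0,5): δ = 38.42°  ✓
  (0,6): δ = 69.26°  ·
  (0,7): δ = 108.78°  ·
  (1,2): δ = 137.00°  ·
  (1,3): δ = 97.88°  ·
  (1,4): δ = 53.92°  ·
  (1,5): δ = 12.57°  ✓
  (1,6): δ = 18.28°  ✓
  (1,7): δ = 57.80°  ·
  (2,3): δ = 140.88°  ·
  (2,4): δ = 96.92°  ·
  (2,5): δ = 55.57°  ·
  (2,6): δ = 24.72°  ✓
  (2,7): δ = 14.80°  ✓
  (3,4): δ = 136.04°  ·
  (3,5): δ = 94.69°  ·
  (3,6): δ = 63.84°  ·
  (3,7): δ = 24.32°  ✓
  (4,5): δ = 138.65°  ·
  (4,6): δ = 107.81°  ·
  (4,7): δ = 68.29°  ·
  (5,6): δ = 149.16°  ·
  (5,7): δ = 109.63°  ·
  (6,7): δ = 140.48°  ·
antipodal pairs: 7

count = 7; pairs: (0,4), (0,5), (1,5), (1,6), (2,6), (2,7), (3,7)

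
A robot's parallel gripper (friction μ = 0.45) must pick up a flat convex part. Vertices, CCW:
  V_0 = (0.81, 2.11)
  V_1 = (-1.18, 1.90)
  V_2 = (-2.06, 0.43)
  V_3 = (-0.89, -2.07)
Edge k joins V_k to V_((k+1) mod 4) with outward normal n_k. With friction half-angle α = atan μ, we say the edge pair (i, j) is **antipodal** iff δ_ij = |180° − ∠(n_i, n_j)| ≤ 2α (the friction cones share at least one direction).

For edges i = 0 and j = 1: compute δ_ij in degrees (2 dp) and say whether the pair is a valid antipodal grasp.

δ = 126.93°, invalid

α = atan 0.45 = 24.23°;  2α = 48.46°
edge 0: e_0 = (-1.99, -0.21);  n_0 = (-0.1049, +0.9945)
edge 1: e_1 = (-0.88, -1.47);  n_1 = (-0.8580, +0.5136)
∠(n_0, n_1) = 53.07°
δ = |180° − 53.07°| = 126.93°
126.93° > 2α = 48.46°  →  invalid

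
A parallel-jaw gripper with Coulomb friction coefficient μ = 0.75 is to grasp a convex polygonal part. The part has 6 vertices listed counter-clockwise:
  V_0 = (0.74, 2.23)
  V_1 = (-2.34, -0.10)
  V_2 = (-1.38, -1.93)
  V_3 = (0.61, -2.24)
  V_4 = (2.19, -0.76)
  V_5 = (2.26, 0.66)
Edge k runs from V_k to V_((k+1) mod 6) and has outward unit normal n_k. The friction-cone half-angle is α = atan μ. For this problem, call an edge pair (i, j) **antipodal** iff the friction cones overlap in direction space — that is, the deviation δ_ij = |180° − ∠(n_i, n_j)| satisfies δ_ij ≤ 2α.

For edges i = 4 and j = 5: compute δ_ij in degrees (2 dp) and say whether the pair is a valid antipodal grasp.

α = atan 0.75 = 36.87°;  2α = 73.74°
edge 4: e_4 = (+0.07, +1.42);  n_4 = (+0.9988, -0.0492)
edge 5: e_5 = (-1.52, +1.57);  n_5 = (+0.7185, +0.6956)
∠(n_4, n_5) = 46.90°
δ = |180° − 46.90°| = 133.10°
133.10° > 2α = 73.74°  →  invalid

δ = 133.10°, invalid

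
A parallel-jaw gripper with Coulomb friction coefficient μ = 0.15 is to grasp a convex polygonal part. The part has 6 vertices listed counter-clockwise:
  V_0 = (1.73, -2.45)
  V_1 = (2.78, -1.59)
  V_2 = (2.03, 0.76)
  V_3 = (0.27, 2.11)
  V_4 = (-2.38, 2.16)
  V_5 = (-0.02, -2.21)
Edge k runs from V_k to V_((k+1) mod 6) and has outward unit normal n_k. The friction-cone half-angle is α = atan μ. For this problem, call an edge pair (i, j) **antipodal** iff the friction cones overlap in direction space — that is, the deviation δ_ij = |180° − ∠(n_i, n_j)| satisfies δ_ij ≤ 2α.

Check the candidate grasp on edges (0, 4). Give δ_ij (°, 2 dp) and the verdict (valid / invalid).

α = atan 0.15 = 8.53°;  2α = 17.06°
edge 0: e_0 = (+1.05, +0.86);  n_0 = (+0.6336, -0.7736)
edge 4: e_4 = (+2.36, -4.37);  n_4 = (-0.8799, -0.4752)
∠(n_0, n_4) = 100.95°
δ = |180° − 100.95°| = 79.05°
79.05° > 2α = 17.06°  →  invalid

δ = 79.05°, invalid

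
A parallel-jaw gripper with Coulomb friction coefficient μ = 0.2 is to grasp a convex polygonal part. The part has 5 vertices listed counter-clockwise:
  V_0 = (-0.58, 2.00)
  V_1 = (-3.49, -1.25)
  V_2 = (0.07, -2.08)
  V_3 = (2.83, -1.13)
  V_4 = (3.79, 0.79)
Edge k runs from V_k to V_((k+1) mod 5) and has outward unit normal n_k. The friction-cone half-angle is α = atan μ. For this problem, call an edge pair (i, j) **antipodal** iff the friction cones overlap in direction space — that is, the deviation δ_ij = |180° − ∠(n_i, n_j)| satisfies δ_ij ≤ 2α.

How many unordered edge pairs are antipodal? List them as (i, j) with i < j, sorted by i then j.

count = 2; pairs: (0,3), (1,4)

α = atan 0.2 = 11.31°;  2α = 22.62°
n_0 = (-0.7450, +0.6671)
n_1 = (-0.2271, -0.9739)
n_2 = (+0.3255, -0.9456)
n_3 = (+0.8944, -0.4472)
n_4 = (+0.2668, +0.9637)
  (0,1): δ = 61.28°  ·
  (0,2): δ = 29.17°  ·
  (0,3): δ = 15.28°  ✓
  (0,4): δ = 116.36°  ·
  (1,2): δ = 147.88°  ·
  (1,3): δ = 103.44°  ·
  (1,4): δ = 2.35°  ✓
  (2,3): δ = 135.56°  ·
  (2,4): δ = 34.47°  ·
  (3,4): δ = 78.91°  ·
antipodal pairs: 2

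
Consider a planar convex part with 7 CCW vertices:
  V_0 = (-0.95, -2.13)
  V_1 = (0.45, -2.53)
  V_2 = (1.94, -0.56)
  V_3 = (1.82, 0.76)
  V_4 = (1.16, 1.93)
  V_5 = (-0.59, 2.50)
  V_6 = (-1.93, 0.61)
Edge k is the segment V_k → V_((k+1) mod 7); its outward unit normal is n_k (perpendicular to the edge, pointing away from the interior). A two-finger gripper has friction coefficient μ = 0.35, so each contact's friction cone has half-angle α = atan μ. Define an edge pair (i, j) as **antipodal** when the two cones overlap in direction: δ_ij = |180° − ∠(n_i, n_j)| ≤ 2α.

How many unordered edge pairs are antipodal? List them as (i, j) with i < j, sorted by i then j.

α = atan 0.35 = 19.29°;  2α = 38.58°
n_0 = (-0.2747, -0.9615)
n_1 = (+0.7976, -0.6032)
n_2 = (+0.9959, +0.0905)
n_3 = (+0.8710, +0.4913)
n_4 = (+0.3097, +0.9508)
n_5 = (-0.8158, +0.5784)
n_6 = (-0.9416, -0.3368)
  (0,1): δ = 111.16°  ·
  (0,2): δ = 68.86°  ·
  (0,3): δ = 44.63°  ·
  (0,4): δ = 2.10°  ✓
  (0,5): δ = 70.61°  ·
  (0,6): δ = 125.63°  ·
  (1,2): δ = 137.70°  ·
  (1,3): δ = 113.47°  ·
  (1,4): δ = 70.94°  ·
  (1,5): δ = 1.77°  ✓
  (1,6): δ = 56.78°  ·
  (2,3): δ = 155.77°  ·
  (2,4): δ = 113.24°  ·
  (2,5): δ = 40.53°  ·
  (2,6): δ = 14.49°  ✓
  (3,4): δ = 137.47°  ·
  (3,5): δ = 64.76°  ·
  (3,6): δ = 9.75°  ✓
  (4,5): δ = 107.30°  ·
  (4,6): δ = 52.28°  ·
  (5,6): δ = 124.98°  ·
antipodal pairs: 4

count = 4; pairs: (0,4), (1,5), (2,6), (3,6)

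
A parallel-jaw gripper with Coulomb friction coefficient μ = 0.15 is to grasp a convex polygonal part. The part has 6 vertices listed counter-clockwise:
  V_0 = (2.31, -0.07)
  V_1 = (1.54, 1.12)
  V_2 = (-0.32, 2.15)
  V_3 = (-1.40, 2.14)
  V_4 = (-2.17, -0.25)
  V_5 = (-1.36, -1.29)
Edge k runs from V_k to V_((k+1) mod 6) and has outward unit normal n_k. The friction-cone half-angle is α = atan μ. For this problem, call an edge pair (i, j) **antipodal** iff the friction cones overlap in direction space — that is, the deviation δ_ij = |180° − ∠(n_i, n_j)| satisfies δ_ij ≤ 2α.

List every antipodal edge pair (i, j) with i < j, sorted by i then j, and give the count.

count = 1; pairs: (0,4)

α = atan 0.15 = 8.53°;  2α = 17.06°
n_0 = (+0.8396, +0.5433)
n_1 = (+0.4844, +0.8748)
n_2 = (-0.0093, +1.0000)
n_3 = (-0.9518, +0.3067)
n_4 = (-0.7889, -0.6145)
n_5 = (+0.3155, -0.9489)
  (0,1): δ = 151.88°  ·
  (0,2): δ = 122.37°  ·
  (0,3): δ = 50.76°  ·
  (0,4): δ = 5.01°  ✓
  (0,5): δ = 75.48°  ·
  (1,2): δ = 150.49°  ·
  (1,3): δ = 78.88°  ·
  (1,4): δ = 23.11°  ·
  (1,5): δ = 47.36°  ·
  (2,3): δ = 108.39°  ·
  (2,4): δ = 52.62°  ·
  (2,5): δ = 17.86°  ·
  (3,4): δ = 124.23°  ·
  (3,5): δ = 53.75°  ·
  (4,5): δ = 109.53°  ·
antipodal pairs: 1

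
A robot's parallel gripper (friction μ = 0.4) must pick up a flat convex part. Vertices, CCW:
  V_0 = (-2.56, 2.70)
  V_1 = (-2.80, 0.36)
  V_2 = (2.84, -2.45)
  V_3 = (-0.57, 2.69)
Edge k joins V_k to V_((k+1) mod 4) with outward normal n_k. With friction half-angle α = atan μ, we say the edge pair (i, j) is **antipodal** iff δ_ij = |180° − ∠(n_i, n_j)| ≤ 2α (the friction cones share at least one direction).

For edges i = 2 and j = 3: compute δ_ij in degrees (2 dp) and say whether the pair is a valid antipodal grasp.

δ = 123.85°, invalid

α = atan 0.4 = 21.80°;  2α = 43.60°
edge 2: e_2 = (-3.41, +5.14);  n_2 = (+0.8333, +0.5528)
edge 3: e_3 = (-1.99, +0.01);  n_3 = (+0.0050, +1.0000)
∠(n_2, n_3) = 56.15°
δ = |180° − 56.15°| = 123.85°
123.85° > 2α = 43.60°  →  invalid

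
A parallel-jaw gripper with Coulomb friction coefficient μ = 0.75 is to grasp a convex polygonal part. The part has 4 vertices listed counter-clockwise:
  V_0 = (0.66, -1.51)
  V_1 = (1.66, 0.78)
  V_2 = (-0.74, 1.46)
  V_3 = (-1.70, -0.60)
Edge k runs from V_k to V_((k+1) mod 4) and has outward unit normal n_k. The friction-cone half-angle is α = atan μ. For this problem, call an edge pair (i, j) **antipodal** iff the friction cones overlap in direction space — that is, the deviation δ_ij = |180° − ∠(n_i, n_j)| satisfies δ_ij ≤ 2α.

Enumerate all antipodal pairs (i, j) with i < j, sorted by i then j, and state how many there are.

count = 2; pairs: (0,2), (1,3)

α = atan 0.75 = 36.87°;  2α = 73.74°
n_0 = (+0.9164, -0.4002)
n_1 = (+0.2726, +0.9621)
n_2 = (-0.9064, +0.4224)
n_3 = (-0.3598, -0.9330)
  (0,1): δ = 82.23°  ·
  (0,2): δ = 1.40°  ✓
  (0,3): δ = 92.50°  ·
  (1,2): δ = 99.17°  ·
  (1,3): δ = 5.27°  ✓
  (2,3): δ = 86.10°  ·
antipodal pairs: 2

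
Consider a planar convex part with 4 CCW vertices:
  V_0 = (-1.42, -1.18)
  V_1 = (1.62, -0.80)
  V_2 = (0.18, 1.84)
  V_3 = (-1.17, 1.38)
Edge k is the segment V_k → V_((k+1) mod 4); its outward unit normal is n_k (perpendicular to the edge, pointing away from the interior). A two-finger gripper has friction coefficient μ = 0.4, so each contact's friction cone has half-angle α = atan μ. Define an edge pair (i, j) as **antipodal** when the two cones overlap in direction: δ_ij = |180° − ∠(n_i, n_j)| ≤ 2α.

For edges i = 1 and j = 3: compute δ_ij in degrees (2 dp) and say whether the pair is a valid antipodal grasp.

α = atan 0.4 = 21.80°;  2α = 43.60°
edge 1: e_1 = (-1.44, +2.64);  n_1 = (+0.8779, +0.4789)
edge 3: e_3 = (-0.25, -2.56);  n_3 = (-0.9953, +0.0972)
∠(n_1, n_3) = 145.81°
δ = |180° − 145.81°| = 34.19°
34.19° ≤ 2α = 43.60°  →  valid

δ = 34.19°, valid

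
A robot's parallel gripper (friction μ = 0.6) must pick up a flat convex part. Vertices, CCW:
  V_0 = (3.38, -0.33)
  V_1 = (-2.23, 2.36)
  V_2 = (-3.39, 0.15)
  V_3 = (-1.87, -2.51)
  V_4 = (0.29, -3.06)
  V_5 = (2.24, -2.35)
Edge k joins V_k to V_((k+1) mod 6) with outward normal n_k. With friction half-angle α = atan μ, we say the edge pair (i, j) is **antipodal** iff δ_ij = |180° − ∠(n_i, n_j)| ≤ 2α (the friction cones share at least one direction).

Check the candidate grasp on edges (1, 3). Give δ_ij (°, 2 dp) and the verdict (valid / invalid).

δ = 76.59°, invalid

α = atan 0.6 = 30.96°;  2α = 61.93°
edge 1: e_1 = (-1.16, -2.21);  n_1 = (-0.8854, +0.4648)
edge 3: e_3 = (+2.16, -0.55);  n_3 = (-0.2468, -0.9691)
∠(n_1, n_3) = 103.41°
δ = |180° − 103.41°| = 76.59°
76.59° > 2α = 61.93°  →  invalid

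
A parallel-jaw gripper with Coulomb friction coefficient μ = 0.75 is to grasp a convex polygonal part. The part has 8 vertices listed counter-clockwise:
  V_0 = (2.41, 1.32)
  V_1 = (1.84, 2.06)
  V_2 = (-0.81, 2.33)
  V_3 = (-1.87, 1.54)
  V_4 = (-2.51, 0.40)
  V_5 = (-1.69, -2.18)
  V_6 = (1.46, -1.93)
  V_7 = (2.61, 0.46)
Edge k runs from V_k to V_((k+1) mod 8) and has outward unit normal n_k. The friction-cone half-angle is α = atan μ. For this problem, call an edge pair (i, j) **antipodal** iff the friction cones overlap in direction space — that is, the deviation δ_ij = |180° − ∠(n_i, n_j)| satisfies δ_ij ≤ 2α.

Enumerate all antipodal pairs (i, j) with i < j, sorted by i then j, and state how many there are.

count = 14; pairs: (0,3), (0,4), (0,5), (1,4), (1,5), (1,6), (2,5), (2,6), (2,7), (3,5), (3,6), (3,7), (4,6), (4,7)

α = atan 0.75 = 36.87°;  2α = 73.74°
n_0 = (+0.7922, +0.6102)
n_1 = (+0.1014, +0.9948)
n_2 = (-0.5976, +0.8018)
n_3 = (-0.8720, +0.4895)
n_4 = (-0.9530, -0.3029)
n_5 = (+0.0791, -0.9969)
n_6 = (+0.9011, -0.4336)
n_7 = (+0.9740, +0.2265)
  (0,1): δ = 133.42°  ·
  (0,2): δ = 90.91°  ·
  (0,3): δ = 66.92°  ✓
  (0,4): δ = 19.97°  ✓
  (0,5): δ = 56.93°  ✓
  (0,6): δ = 116.70°  ·
  (0,7): δ = 155.49°  ·
  (1,2): δ = 137.49°  ·
  (1,3): δ = 113.49°  ·
  (1,4): δ = 66.55°  ✓
  (1,5): δ = 10.36°  ✓
  (1,6): δ = 70.12°  ✓
  (1,7): δ = 108.91°  ·
  (2,3): δ = 156.01°  ·
  (2,4): δ = 109.06°  ·
  (2,5): δ = 32.16°  ✓
  (2,6): δ = 27.61°  ✓
  (2,7): δ = 66.40°  ✓
  (3,4): δ = 133.06°  ·
  (3,5): δ = 56.15°  ✓
  (3,6): δ = 3.61°  ✓
  (3,7): δ = 42.40°  ✓
  (4,5): δ = 103.09°  ·
  (4,6): δ = 43.33°  ✓
  (4,7): δ = 4.54°  ✓
  (5,6): δ = 120.23°  ·
  (5,7): δ = 81.45°  ·
  (6,7): δ = 141.21°  ·
antipodal pairs: 14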